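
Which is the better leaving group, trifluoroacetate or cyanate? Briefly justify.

trifluoroacetate

trifluoroacetate is the better leaving group.
pKₐ(CF₃COOH) ≈ 0.2 versus pKₐ(HOCN) ≈ 3.5: trifluoroacetate is the much weaker base.
Strongly electron-withdrawing CF₃ stabilises the carboxylate.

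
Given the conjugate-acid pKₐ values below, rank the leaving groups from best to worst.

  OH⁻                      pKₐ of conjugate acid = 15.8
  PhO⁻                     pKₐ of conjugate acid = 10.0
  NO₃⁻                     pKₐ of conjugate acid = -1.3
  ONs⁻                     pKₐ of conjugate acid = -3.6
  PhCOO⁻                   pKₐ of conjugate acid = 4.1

Lower conjugate-acid pKₐ ⇒ weaker base ⇒ better leaving group.
Sorting by the given values: ONs⁻ (-3.6), NO₃⁻ (-1.3), PhCOO⁻ (4.1), PhO⁻ (10.0), OH⁻ (15.8).

ONs⁻ > NO₃⁻ > PhCOO⁻ > PhO⁻ > OH⁻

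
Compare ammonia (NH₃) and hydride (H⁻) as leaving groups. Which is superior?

ammonia (NH₃)

ammonia (NH₃) is the better leaving group.
pKₐ(NH₄⁺) ≈ 9.2 versus pKₐ(H₂) ≈ 36: ammonia (NH₃) is the much weaker base.
Neutral but moderately basic; leaves from R–NH₃⁺.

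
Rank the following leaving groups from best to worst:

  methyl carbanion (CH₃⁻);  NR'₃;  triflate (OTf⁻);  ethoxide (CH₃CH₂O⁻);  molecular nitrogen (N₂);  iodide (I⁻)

molecular nitrogen (N₂) > triflate (OTf⁻) > iodide (I⁻) > NR'₃ > ethoxide (CH₃CH₂O⁻) > methyl carbanion (CH₃⁻)

molecular nitrogen (N₂): no meaningful conjugate acid; N₂ departs as an exceptionally stable neutral molecule
triflate (OTf⁻): pKₐ(CF₃SO₃H (triflic acid)) ≈ -14
iodide (I⁻): pKₐ(HI) ≈ -10
NR'₃: pKₐ(R'₃NH⁺) ≈ 10.7
ethoxide (CH₃CH₂O⁻): pKₐ(CH₃CH₂OH) ≈ 16
methyl carbanion (CH₃⁻): pKₐ(CH₄) ≈ 48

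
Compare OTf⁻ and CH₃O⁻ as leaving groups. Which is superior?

OTf⁻ is the better leaving group.
pKₐ(CF₃SO₃H (triflic acid)) ≈ -14 versus pKₐ(CH₃OH) ≈ 15.5: OTf⁻ is the much weaker base.
Charge spread over three oxygens and a CF₃ group; the premier leaving group in synthesis.

OTf⁻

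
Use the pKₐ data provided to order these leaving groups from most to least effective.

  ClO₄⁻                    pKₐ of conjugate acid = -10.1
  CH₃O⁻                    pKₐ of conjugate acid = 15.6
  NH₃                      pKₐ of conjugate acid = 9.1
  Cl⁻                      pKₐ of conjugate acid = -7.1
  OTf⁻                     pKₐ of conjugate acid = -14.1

OTf⁻ > ClO₄⁻ > Cl⁻ > NH₃ > CH₃O⁻

Lower conjugate-acid pKₐ ⇒ weaker base ⇒ better leaving group.
Sorting by the given values: OTf⁻ (-14.1), ClO₄⁻ (-10.1), Cl⁻ (-7.1), NH₃ (9.1), CH₃O⁻ (15.6).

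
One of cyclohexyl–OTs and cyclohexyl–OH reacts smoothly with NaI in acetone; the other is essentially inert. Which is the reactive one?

cyclohexyl–OTs

From cyclohexyl–OH the departing group would be OH⁻ (pKₐ(H₂O) ≈ 15.7). Strong base; essentially never leaves without prior activation.
From cyclohexyl–OTs the leaving group is OTs⁻ (pKₐ(p-CH₃C₆H₄SO₃H (TsOH)) ≈ -2.8). Resonance-delocalised arenesulfonate.
(In practice cyclohexyl–OTs is made from cyclohexyl–OH by treatment with TsCl / pyridine, converting the hydroxyl into a tosylate.)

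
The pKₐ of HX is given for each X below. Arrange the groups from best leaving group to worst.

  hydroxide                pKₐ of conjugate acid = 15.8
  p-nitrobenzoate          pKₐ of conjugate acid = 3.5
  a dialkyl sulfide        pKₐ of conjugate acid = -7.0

Lower conjugate-acid pKₐ ⇒ weaker base ⇒ better leaving group.
Sorting by the given values: a dialkyl sulfide (-7.0), p-nitrobenzoate (3.5), hydroxide (15.8).

a dialkyl sulfide > p-nitrobenzoate > hydroxide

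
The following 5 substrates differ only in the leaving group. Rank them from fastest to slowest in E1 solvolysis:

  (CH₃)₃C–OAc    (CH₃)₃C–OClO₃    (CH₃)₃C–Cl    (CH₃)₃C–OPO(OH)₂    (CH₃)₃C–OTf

(CH₃)₃C–OTf > (CH₃)₃C–OClO₃ > (CH₃)₃C–Cl > (CH₃)₃C–OPO(OH)₂ > (CH₃)₃C–OAc

Same R in every case — rank the leaving groups.
The more stable X⁻ (or X) is on its own — i.e. the weaker a base it is — the better a leaving group it makes.
(CH₃)₃C–OTf loses OTf⁻: pKₐ(CF₃SO₃H (triflic acid)) ≈ -14
(CH₃)₃C–OClO₃ loses ClO₄⁻: pKₐ(HClO₄) ≈ -10
(CH₃)₃C–Cl loses Cl⁻: pKₐ(HCl) ≈ -7
(CH₃)₃C–OPO(OH)₂ loses H₂PO₄⁻: pKₐ(H₃PO₄) ≈ 2.1
(CH₃)₃C–OAc loses AcO⁻: pKₐ(CH₃COOH) ≈ 4.8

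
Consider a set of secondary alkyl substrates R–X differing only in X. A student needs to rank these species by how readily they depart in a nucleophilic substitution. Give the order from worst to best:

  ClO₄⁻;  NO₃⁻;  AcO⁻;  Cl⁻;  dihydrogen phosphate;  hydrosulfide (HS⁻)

hydrosulfide (HS⁻) < AcO⁻ < dihydrogen phosphate < NO₃⁻ < Cl⁻ < ClO₄⁻

Rank by basicity of the departing species: weakest base leaves most easily.
ClO₄⁻: pKₐ(HClO₄) ≈ -10 — extremely weak base; rarely used for safety reasons
Cl⁻: pKₐ(HCl) ≈ -7
NO₃⁻: pKₐ(HNO₃) ≈ -1.3
dihydrogen phosphate: pKₐ(H₃PO₄) ≈ 2.1
AcO⁻: pKₐ(CH₃COOH) ≈ 4.8 — resonance-stabilised but still a weak base
hydrosulfide (HS⁻): pKₐ(H₂S) ≈ 7
Listed from poorest to best leaving group as asked.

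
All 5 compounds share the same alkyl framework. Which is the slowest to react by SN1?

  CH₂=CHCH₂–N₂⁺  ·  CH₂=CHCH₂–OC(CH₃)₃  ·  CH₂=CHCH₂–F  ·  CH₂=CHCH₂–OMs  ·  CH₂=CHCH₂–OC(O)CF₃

CH₂=CHCH₂–OC(CH₃)₃

The skeletons are identical, so relative rate is governed entirely by leaving-group ability.
Leaving-group ability tracks the stability of the departed species; conjugate-acid pKₐ is the usual yardstick (lower pKₐ → better LG).
CH₂=CHCH₂–N₂⁺ loses N₂: no meaningful conjugate acid; N₂ departs as an exceptionally stable neutral molecule
CH₂=CHCH₂–OMs loses OMs⁻: pKₐ(CH₃SO₃H (MsOH)) ≈ -1.9
CH₂=CHCH₂–OC(O)CF₃ loses CF₃COO⁻: pKₐ(CF₃COOH) ≈ 0.2
CH₂=CHCH₂–F loses F⁻: pKₐ(HF) ≈ 3.2
CH₂=CHCH₂–OC(CH₃)₃ loses (CH₃)₃CO⁻: pKₐ(t-BuOH) ≈ 18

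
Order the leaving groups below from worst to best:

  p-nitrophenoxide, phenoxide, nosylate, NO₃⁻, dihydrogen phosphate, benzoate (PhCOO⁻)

phenoxide < p-nitrophenoxide < benzoate (PhCOO⁻) < dihydrogen phosphate < NO₃⁻ < nosylate

nosylate: pKₐ(p-O₂NC₆H₄SO₃H) ≈ -3.5
NO₃⁻: pKₐ(HNO₃) ≈ -1.3
dihydrogen phosphate: pKₐ(H₃PO₄) ≈ 2.1
benzoate (PhCOO⁻): pKₐ(C₆H₅COOH) ≈ 4.2
p-nitrophenoxide: pKₐ(p-nitrophenol) ≈ 7.2
phenoxide: pKₐ(C₆H₅OH (phenol)) ≈ 10
Reversing gives the worst-to-best order requested.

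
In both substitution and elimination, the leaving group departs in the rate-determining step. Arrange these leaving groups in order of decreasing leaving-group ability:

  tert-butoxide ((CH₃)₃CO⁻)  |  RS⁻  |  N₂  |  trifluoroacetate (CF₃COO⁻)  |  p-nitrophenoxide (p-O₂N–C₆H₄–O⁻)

N₂ > trifluoroacetate (CF₃COO⁻) > p-nitrophenoxide (p-O₂N–C₆H₄–O⁻) > RS⁻ > tert-butoxide ((CH₃)₃CO⁻)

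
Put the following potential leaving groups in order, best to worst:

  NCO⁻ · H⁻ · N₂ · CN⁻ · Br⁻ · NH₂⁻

N₂ > Br⁻ > NCO⁻ > CN⁻ > H⁻ > NH₂⁻

The more stable X⁻ (or X) is on its own — i.e. the weaker a base it is — the better a leaving group it makes.
N₂: no meaningful conjugate acid; N₂ departs as an exceptionally stable neutral molecule
Br⁻: pKₐ(HBr) ≈ -9 — weak base; good leaving group
NCO⁻: pKₐ(HOCN) ≈ 3.5
CN⁻: pKₐ(HCN) ≈ 9.2
H⁻: pKₐ(H₂) ≈ 36 — extremely strong base; leaves only in special hydride-transfer contexts
NH₂⁻: pKₐ(NH₃) ≈ 38 — extremely strong base; never a leaving group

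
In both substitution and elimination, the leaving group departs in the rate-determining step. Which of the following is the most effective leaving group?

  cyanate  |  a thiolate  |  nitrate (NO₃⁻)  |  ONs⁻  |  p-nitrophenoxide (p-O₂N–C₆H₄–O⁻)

Rank by basicity of the departing species: weakest base leaves most easily.
ONs⁻: pKₐ(p-O₂NC₆H₄SO₃H) ≈ -3.5
nitrate (NO₃⁻): pKₐ(HNO₃) ≈ -1.3
cyanate: pKₐ(HOCN) ≈ 3.5
p-nitrophenoxide (p-O₂N–C₆H₄–O⁻): pKₐ(p-nitrophenol) ≈ 7.2
a thiolate: pKₐ(RSH (a thiol)) ≈ 10.5

ONs⁻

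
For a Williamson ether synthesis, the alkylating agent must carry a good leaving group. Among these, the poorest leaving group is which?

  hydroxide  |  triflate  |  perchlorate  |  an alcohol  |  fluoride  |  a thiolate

hydroxide

Rank by basicity of the departing species: weakest base leaves most easily.
triflate: pKₐ(CF₃SO₃H (triflic acid)) ≈ -14
perchlorate: pKₐ(HClO₄) ≈ -10
an alcohol: pKₐ(R'OH₂⁺) ≈ -2.4
fluoride: pKₐ(HF) ≈ 3.2
a thiolate: pKₐ(RSH (a thiol)) ≈ 10.5
hydroxide: pKₐ(H₂O) ≈ 15.7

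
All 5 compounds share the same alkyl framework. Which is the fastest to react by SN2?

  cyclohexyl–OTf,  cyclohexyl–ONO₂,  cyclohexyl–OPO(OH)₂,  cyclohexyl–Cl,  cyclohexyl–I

Identical carbon frameworks mean the comparison reduces to leaving-group quality.
Rank by basicity of the departing species: weakest base leaves most easily.
cyclohexyl–OTf loses OTf⁻: pKₐ(CF₃SO₃H (triflic acid)) ≈ -14
cyclohexyl–I loses I⁻: pKₐ(HI) ≈ -10
cyclohexyl–Cl loses Cl⁻: pKₐ(HCl) ≈ -7
cyclohexyl–ONO₂ loses NO₃⁻: pKₐ(HNO₃) ≈ -1.3
cyclohexyl–OPO(OH)₂ loses H₂PO₄⁻: pKₐ(H₃PO₄) ≈ 2.1

cyclohexyl–OTf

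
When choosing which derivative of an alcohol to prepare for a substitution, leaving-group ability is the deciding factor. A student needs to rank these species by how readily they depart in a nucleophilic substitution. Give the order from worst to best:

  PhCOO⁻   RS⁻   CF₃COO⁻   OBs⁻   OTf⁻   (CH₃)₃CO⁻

(CH₃)₃CO⁻ < RS⁻ < PhCOO⁻ < CF₃COO⁻ < OBs⁻ < OTf⁻

OTf⁻: pKₐ(CF₃SO₃H (triflic acid)) ≈ -14
OBs⁻: pKₐ(p-BrC₆H₄SO₃H) ≈ -2.8
CF₃COO⁻: pKₐ(CF₃COOH) ≈ 0.2
PhCOO⁻: pKₐ(C₆H₅COOH) ≈ 4.2
RS⁻: pKₐ(RSH (a thiol)) ≈ 10.5
(CH₃)₃CO⁻: pKₐ(t-BuOH) ≈ 18
The question asks for worst first, so the sequence is read in increasing leaving-group ability.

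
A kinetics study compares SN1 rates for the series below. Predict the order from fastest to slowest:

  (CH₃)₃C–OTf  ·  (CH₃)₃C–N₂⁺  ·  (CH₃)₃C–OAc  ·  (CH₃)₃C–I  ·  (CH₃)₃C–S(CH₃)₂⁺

(CH₃)₃C–N₂⁺ > (CH₃)₃C–OTf > (CH₃)₃C–I > (CH₃)₃C–S(CH₃)₂⁺ > (CH₃)₃C–OAc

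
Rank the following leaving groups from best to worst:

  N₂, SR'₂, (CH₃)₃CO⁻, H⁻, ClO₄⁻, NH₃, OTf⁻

The more stable X⁻ (or X) is on its own — i.e. the weaker a base it is — the better a leaving group it makes.
N₂: no meaningful conjugate acid; N₂ departs as an exceptionally stable neutral molecule
OTf⁻: pKₐ(CF₃SO₃H (triflic acid)) ≈ -14 — charge spread over three oxygens and a CF₃ group; the premier leaving group in synthesis
ClO₄⁻: pKₐ(HClO₄) ≈ -10
SR'₂: pKₐ(R'₂SH⁺) ≈ -7
NH₃: pKₐ(NH₄⁺) ≈ 9.2 — neutral but moderately basic; leaves from R–NH₃⁺
(CH₃)₃CO⁻: pKₐ(t-BuOH) ≈ 18 — bulky, strongly basic alkoxide
H⁻: pKₐ(H₂) ≈ 36

N₂ > OTf⁻ > ClO₄⁻ > SR'₂ > NH₃ > (CH₃)₃CO⁻ > H⁻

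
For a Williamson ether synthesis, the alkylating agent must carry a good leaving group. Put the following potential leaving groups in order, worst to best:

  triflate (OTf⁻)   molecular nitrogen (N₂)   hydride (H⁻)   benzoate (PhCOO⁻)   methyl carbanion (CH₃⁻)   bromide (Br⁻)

methyl carbanion (CH₃⁻) < hydride (H⁻) < benzoate (PhCOO⁻) < bromide (Br⁻) < triflate (OTf⁻) < molecular nitrogen (N₂)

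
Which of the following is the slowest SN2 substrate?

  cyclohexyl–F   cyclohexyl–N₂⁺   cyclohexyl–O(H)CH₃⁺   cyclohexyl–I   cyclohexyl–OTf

Identical carbon frameworks mean the comparison reduces to leaving-group quality.
The more stable X⁻ (or X) is on its own — i.e. the weaker a base it is — the better a leaving group it makes.
cyclohexyl–N₂⁺ loses N₂: no meaningful conjugate acid; N₂ departs as an exceptionally stable neutral molecule
cyclohexyl–OTf loses OTf⁻: pKₐ(CF₃SO₃H (triflic acid)) ≈ -14
cyclohexyl–I loses I⁻: pKₐ(HI) ≈ -10
cyclohexyl–O(H)CH₃⁺ loses R'OH: pKₐ(R'OH₂⁺) ≈ -2.4
cyclohexyl–F loses F⁻: pKₐ(HF) ≈ 3.2

cyclohexyl–F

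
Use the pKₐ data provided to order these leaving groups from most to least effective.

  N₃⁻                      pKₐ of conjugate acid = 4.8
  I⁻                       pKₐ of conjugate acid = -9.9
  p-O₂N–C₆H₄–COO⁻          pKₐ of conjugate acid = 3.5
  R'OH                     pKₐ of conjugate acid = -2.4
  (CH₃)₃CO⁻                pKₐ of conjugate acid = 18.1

Lower conjugate-acid pKₐ ⇒ weaker base ⇒ better leaving group.
Sorting by the given values: I⁻ (-9.9), R'OH (-2.4), p-O₂N–C₆H₄–COO⁻ (3.5), N₃⁻ (4.8), (CH₃)₃CO⁻ (18.1).

I⁻ > R'OH > p-O₂N–C₆H₄–COO⁻ > N₃⁻ > (CH₃)₃CO⁻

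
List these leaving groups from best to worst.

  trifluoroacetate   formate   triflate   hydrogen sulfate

Rank by basicity of the departing species: weakest base leaves most easily.
triflate: pKₐ(CF₃SO₃H (triflic acid)) ≈ -14
hydrogen sulfate: pKₐ(H₂SO₄) ≈ -3 — conjugate base of a strong mineral acid
trifluoroacetate: pKₐ(CF₃COOH) ≈ 0.2 — strongly electron-withdrawing CF₃ stabilises the carboxylate
formate: pKₐ(HCOOH) ≈ 3.8 — resonance-stabilised carboxylate

triflate > hydrogen sulfate > trifluoroacetate > formate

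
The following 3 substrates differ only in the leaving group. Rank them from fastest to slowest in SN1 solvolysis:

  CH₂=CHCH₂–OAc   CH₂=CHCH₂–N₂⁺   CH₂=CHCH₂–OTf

The skeletons are identical, so relative rate is governed entirely by leaving-group ability.
The more stable X⁻ (or X) is on its own — i.e. the weaker a base it is — the better a leaving group it makes.
CH₂=CHCH₂–N₂⁺ loses N₂: no meaningful conjugate acid; N₂ departs as an exceptionally stable neutral molecule
CH₂=CHCH₂–OTf loses OTf⁻: pKₐ(CF₃SO₃H (triflic acid)) ≈ -14
CH₂=CHCH₂–OAc loses AcO⁻: pKₐ(CH₃COOH) ≈ 4.8

CH₂=CHCH₂–N₂⁺ > CH₂=CHCH₂–OTf > CH₂=CHCH₂–OAc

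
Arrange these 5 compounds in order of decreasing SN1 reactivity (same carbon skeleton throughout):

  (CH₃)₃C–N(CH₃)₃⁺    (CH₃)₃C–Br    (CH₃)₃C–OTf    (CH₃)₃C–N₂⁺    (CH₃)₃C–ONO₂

(CH₃)₃C–N₂⁺ > (CH₃)₃C–OTf > (CH₃)₃C–Br > (CH₃)₃C–ONO₂ > (CH₃)₃C–N(CH₃)₃⁺

The skeletons are identical, so relative rate is governed entirely by leaving-group ability.
Leaving-group ability tracks the stability of the departed species; conjugate-acid pKₐ is the usual yardstick (lower pKₐ → better LG).
(CH₃)₃C–N₂⁺ loses N₂: no meaningful conjugate acid; N₂ departs as an exceptionally stable neutral molecule
(CH₃)₃C–OTf loses OTf⁻: pKₐ(CF₃SO₃H (triflic acid)) ≈ -14
(CH₃)₃C–Br loses Br⁻: pKₐ(HBr) ≈ -9
(CH₃)₃C–ONO₂ loses NO₃⁻: pKₐ(HNO₃) ≈ -1.3
(CH₃)₃C–N(CH₃)₃⁺ loses NR'₃: pKₐ(R'₃NH⁺) ≈ 10.7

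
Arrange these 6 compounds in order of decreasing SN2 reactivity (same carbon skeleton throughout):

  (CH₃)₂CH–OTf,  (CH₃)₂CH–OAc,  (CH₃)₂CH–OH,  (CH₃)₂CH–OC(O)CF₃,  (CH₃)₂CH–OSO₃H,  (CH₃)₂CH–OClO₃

(CH₃)₂CH–OTf > (CH₃)₂CH–OClO₃ > (CH₃)₂CH–OSO₃H > (CH₃)₂CH–OC(O)CF₃ > (CH₃)₂CH–OAc > (CH₃)₂CH–OH

Same R in every case — rank the leaving groups.
A good leaving group is a weak base: the lower the pKₐ of its conjugate acid, the more readily it departs.
(CH₃)₂CH–OTf loses OTf⁻: pKₐ(CF₃SO₃H (triflic acid)) ≈ -14
(CH₃)₂CH–OClO₃ loses ClO₄⁻: pKₐ(HClO₄) ≈ -10
(CH₃)₂CH–OSO₃H loses HSO₄⁻: pKₐ(H₂SO₄) ≈ -3
(CH₃)₂CH–OC(O)CF₃ loses CF₃COO⁻: pKₐ(CF₃COOH) ≈ 0.2
(CH₃)₂CH–OAc loses AcO⁻: pKₐ(CH₃COOH) ≈ 4.8
(CH₃)₂CH–OH loses OH⁻: pKₐ(H₂O) ≈ 15.7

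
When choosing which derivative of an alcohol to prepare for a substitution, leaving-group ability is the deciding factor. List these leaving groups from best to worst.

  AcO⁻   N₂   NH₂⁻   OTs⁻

N₂ > OTs⁻ > AcO⁻ > NH₂⁻

A good leaving group is a weak base: the lower the pKₐ of its conjugate acid, the more readily it departs.
N₂: no meaningful conjugate acid; N₂ departs as an exceptionally stable neutral molecule
OTs⁻: pKₐ(p-CH₃C₆H₄SO₃H (TsOH)) ≈ -2.8
AcO⁻: pKₐ(CH₃COOH) ≈ 4.8
NH₂⁻: pKₐ(NH₃) ≈ 38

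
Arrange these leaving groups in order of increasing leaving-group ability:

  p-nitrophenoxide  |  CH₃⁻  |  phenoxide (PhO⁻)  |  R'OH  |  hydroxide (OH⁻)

CH₃⁻ < hydroxide (OH⁻) < phenoxide (PhO⁻) < p-nitrophenoxide < R'OH

R'OH: pKₐ(R'OH₂⁺) ≈ -2.4
p-nitrophenoxide: pKₐ(p-nitrophenol) ≈ 7.2
phenoxide (PhO⁻): pKₐ(C₆H₅OH (phenol)) ≈ 10
hydroxide (OH⁻): pKₐ(H₂O) ≈ 15.7
CH₃⁻: pKₐ(CH₄) ≈ 48
Reversing gives the worst-to-best order requested.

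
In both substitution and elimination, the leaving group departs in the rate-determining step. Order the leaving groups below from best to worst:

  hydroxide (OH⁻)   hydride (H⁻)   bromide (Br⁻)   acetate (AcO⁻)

bromide (Br⁻) > acetate (AcO⁻) > hydroxide (OH⁻) > hydride (H⁻)

bromide (Br⁻): pKₐ(HBr) ≈ -9 — weak base; good leaving group
acetate (AcO⁻): pKₐ(CH₃COOH) ≈ 4.8
hydroxide (OH⁻): pKₐ(H₂O) ≈ 15.7 — strong base; essentially never leaves without prior activation
hydride (H⁻): pKₐ(H₂) ≈ 36 — extremely strong base; leaves only in special hydride-transfer contexts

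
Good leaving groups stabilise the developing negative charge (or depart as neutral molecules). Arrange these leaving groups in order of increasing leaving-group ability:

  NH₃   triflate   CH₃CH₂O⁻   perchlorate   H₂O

CH₃CH₂O⁻ < NH₃ < H₂O < perchlorate < triflate

Rank by basicity of the departing species: weakest base leaves most easily.
triflate: pKₐ(CF₃SO₃H (triflic acid)) ≈ -14 — charge spread over three oxygens and a CF₃ group; the premier leaving group in synthesis
perchlorate: pKₐ(HClO₄) ≈ -10 — extremely weak base; rarely used for safety reasons
H₂O: pKₐ(H₃O⁺) ≈ -1.7 — neutral; leaves from a protonated alcohol (R–OH₂⁺)
NH₃: pKₐ(NH₄⁺) ≈ 9.2
CH₃CH₂O⁻: pKₐ(CH₃CH₂OH) ≈ 16 — strong base; alkoxides do not leave unassisted
The question asks for worst first, so the sequence is read in increasing leaving-group ability.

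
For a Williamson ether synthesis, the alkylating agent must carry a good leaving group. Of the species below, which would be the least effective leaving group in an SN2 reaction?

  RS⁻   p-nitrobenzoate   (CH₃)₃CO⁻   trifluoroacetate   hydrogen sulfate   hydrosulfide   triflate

(CH₃)₃CO⁻

triflate: pKₐ(CF₃SO₃H (triflic acid)) ≈ -14
hydrogen sulfate: pKₐ(H₂SO₄) ≈ -3
trifluoroacetate: pKₐ(CF₃COOH) ≈ 0.2
p-nitrobenzoate: pKₐ(p-nitrobenzoic acid) ≈ 3.4
hydrosulfide: pKₐ(H₂S) ≈ 7
RS⁻: pKₐ(RSH (a thiol)) ≈ 10.5
(CH₃)₃CO⁻: pKₐ(t-BuOH) ≈ 18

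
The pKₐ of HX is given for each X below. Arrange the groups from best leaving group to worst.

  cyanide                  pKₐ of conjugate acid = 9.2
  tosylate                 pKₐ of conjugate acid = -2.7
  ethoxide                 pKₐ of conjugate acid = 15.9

Lower conjugate-acid pKₐ ⇒ weaker base ⇒ better leaving group.
Sorting by the given values: tosylate (-2.7), cyanide (9.2), ethoxide (15.9).

tosylate > cyanide > ethoxide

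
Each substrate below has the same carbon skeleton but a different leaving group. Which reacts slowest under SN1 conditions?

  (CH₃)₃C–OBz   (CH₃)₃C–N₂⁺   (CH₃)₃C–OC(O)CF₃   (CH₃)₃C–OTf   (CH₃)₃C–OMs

Identical carbon frameworks mean the comparison reduces to leaving-group quality.
A good leaving group is a weak base: the lower the pKₐ of its conjugate acid, the more readily it departs.
(CH₃)₃C–N₂⁺ loses N₂: no meaningful conjugate acid; N₂ departs as an exceptionally stable neutral molecule
(CH₃)₃C–OTf loses OTf⁻: pKₐ(CF₃SO₃H (triflic acid)) ≈ -14
(CH₃)₃C–OMs loses OMs⁻: pKₐ(CH₃SO₃H (MsOH)) ≈ -1.9
(CH₃)₃C–OC(O)CF₃ loses CF₃COO⁻: pKₐ(CF₃COOH) ≈ 0.2
(CH₃)₃C–OBz loses PhCOO⁻: pKₐ(C₆H₅COOH) ≈ 4.2

(CH₃)₃C–OBz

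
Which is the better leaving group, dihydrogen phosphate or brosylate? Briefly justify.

brosylate

brosylate is the better leaving group.
pKₐ(p-BrC₆H₄SO₃H) ≈ -2.8 versus pKₐ(H₃PO₄) ≈ 2.1: brosylate is the much weaker base.
Arenesulfonate with a p-bromo substituent.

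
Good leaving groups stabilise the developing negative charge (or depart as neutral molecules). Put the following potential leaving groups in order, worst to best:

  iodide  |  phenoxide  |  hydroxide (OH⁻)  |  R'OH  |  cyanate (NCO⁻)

hydroxide (OH⁻) < phenoxide < cyanate (NCO⁻) < R'OH < iodide

Rank by basicity of the departing species: weakest base leaves most easily.
iodide: pKₐ(HI) ≈ -10
R'OH: pKₐ(R'OH₂⁺) ≈ -2.4
cyanate (NCO⁻): pKₐ(HOCN) ≈ 3.5 — resonance between N and O
phenoxide: pKₐ(C₆H₅OH (phenol)) ≈ 10 — resonance into the ring helps, but still a poor LG
hydroxide (OH⁻): pKₐ(H₂O) ≈ 15.7 — strong base; essentially never leaves without prior activation
Reversing gives the worst-to-best order requested.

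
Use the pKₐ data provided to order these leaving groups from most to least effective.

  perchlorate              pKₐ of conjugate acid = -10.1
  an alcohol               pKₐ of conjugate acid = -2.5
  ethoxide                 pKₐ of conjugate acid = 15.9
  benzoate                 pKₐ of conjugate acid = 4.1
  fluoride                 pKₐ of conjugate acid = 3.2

perchlorate > an alcohol > fluoride > benzoate > ethoxide

Lower conjugate-acid pKₐ ⇒ weaker base ⇒ better leaving group.
Sorting by the given values: perchlorate (-10.1), an alcohol (-2.5), fluoride (3.2), benzoate (4.1), ethoxide (15.9).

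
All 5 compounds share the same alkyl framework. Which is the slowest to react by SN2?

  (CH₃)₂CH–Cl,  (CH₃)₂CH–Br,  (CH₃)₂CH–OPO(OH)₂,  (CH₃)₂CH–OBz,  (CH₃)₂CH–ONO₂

(CH₃)₂CH–OBz

Identical carbon frameworks mean the comparison reduces to leaving-group quality.
The more stable X⁻ (or X) is on its own — i.e. the weaker a base it is — the better a leaving group it makes.
(CH₃)₂CH–Br loses Br⁻: pKₐ(HBr) ≈ -9
(CH₃)₂CH–Cl loses Cl⁻: pKₐ(HCl) ≈ -7
(CH₃)₂CH–ONO₂ loses NO₃⁻: pKₐ(HNO₃) ≈ -1.3
(CH₃)₂CH–OPO(OH)₂ loses H₂PO₄⁻: pKₐ(H₃PO₄) ≈ 2.1
(CH₃)₂CH–OBz loses PhCOO⁻: pKₐ(C₆H₅COOH) ≈ 4.2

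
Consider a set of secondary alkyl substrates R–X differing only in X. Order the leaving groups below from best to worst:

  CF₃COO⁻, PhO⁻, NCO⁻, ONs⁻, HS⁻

ONs⁻ > CF₃COO⁻ > NCO⁻ > HS⁻ > PhO⁻

The more stable X⁻ (or X) is on its own — i.e. the weaker a base it is — the better a leaving group it makes.
ONs⁻: pKₐ(p-O₂NC₆H₄SO₃H) ≈ -3.5 — p-nitro group further stabilises the sulfonate
CF₃COO⁻: pKₐ(CF₃COOH) ≈ 0.2
NCO⁻: pKₐ(HOCN) ≈ 3.5 — resonance between N and O
HS⁻: pKₐ(H₂S) ≈ 7
PhO⁻: pKₐ(C₆H₅OH (phenol)) ≈ 10 — resonance into the ring helps, but still a poor LG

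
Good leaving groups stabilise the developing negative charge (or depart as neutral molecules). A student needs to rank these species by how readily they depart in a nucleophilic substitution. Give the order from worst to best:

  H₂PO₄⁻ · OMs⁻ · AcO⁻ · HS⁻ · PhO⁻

PhO⁻ < HS⁻ < AcO⁻ < H₂PO₄⁻ < OMs⁻

Leaving-group ability tracks the stability of the departed species; conjugate-acid pKₐ is the usual yardstick (lower pKₐ → better LG).
OMs⁻: pKₐ(CH₃SO₃H (MsOH)) ≈ -1.9 — resonance-delocalised alkanesulfonate
H₂PO₄⁻: pKₐ(H₃PO₄) ≈ 2.1
AcO⁻: pKₐ(CH₃COOH) ≈ 4.8 — resonance-stabilised but still a weak base
HS⁻: pKₐ(H₂S) ≈ 7 — larger and more polarisable than the oxygen analogue
PhO⁻: pKₐ(C₆H₅OH (phenol)) ≈ 10 — resonance into the ring helps, but still a poor LG
Listed from poorest to best leaving group as asked.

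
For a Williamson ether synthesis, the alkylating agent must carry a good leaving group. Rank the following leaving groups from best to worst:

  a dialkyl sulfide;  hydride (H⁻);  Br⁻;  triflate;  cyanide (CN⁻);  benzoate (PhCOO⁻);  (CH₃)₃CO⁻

triflate: pKₐ(CF₃SO₃H (triflic acid)) ≈ -14
Br⁻: pKₐ(HBr) ≈ -9
a dialkyl sulfide: pKₐ(R'₂SH⁺) ≈ -7
benzoate (PhCOO⁻): pKₐ(C₆H₅COOH) ≈ 4.2
cyanide (CN⁻): pKₐ(HCN) ≈ 9.2
(CH₃)₃CO⁻: pKₐ(t-BuOH) ≈ 18
hydride (H⁻): pKₐ(H₂) ≈ 36

triflate > Br⁻ > a dialkyl sulfide > benzoate (PhCOO⁻) > cyanide (CN⁻) > (CH₃)₃CO⁻ > hydride (H⁻)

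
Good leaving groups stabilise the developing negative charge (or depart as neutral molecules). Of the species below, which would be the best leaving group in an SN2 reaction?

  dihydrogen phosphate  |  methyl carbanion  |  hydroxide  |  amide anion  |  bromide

bromide: pKₐ(HBr) ≈ -9
dihydrogen phosphate: pKₐ(H₃PO₄) ≈ 2.1
hydroxide: pKₐ(H₂O) ≈ 15.7
amide anion: pKₐ(NH₃) ≈ 38
methyl carbanion: pKₐ(CH₄) ≈ 48

bromide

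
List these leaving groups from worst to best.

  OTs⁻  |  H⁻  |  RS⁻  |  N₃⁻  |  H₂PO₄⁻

H⁻ < RS⁻ < N₃⁻ < H₂PO₄⁻ < OTs⁻

The more stable X⁻ (or X) is on its own — i.e. the weaker a base it is — the better a leaving group it makes.
OTs⁻: pKₐ(p-CH₃C₆H₄SO₃H (TsOH)) ≈ -2.8 — resonance-delocalised arenesulfonate
H₂PO₄⁻: pKₐ(H₃PO₄) ≈ 2.1 — moderate base; biological leaving group after further activation
N₃⁻: pKₐ(HN₃) ≈ 4.7 — linear, resonance-stabilised
RS⁻: pKₐ(RSH (a thiol)) ≈ 10.5 — moderately basic; rarely leaves without activation
H⁻: pKₐ(H₂) ≈ 36
The question asks for worst first, so the sequence is read in increasing leaving-group ability.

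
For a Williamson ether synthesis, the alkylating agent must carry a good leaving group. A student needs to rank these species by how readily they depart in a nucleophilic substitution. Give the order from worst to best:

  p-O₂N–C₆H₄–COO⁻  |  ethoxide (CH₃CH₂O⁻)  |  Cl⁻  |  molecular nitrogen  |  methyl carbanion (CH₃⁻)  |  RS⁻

methyl carbanion (CH₃⁻) < ethoxide (CH₃CH₂O⁻) < RS⁻ < p-O₂N–C₆H₄–COO⁻ < Cl⁻ < molecular nitrogen

molecular nitrogen: no meaningful conjugate acid; N₂ departs as an exceptionally stable neutral molecule
Cl⁻: pKₐ(HCl) ≈ -7 — moderately weak base
p-O₂N–C₆H₄–COO⁻: pKₐ(p-nitrobenzoic acid) ≈ 3.4 — electron-withdrawing nitro group stabilises the carboxylate
RS⁻: pKₐ(RSH (a thiol)) ≈ 10.5 — moderately basic; rarely leaves without activation
ethoxide (CH₃CH₂O⁻): pKₐ(CH₃CH₂OH) ≈ 16
methyl carbanion (CH₃⁻): pKₐ(CH₄) ≈ 48 — unstabilised carbanion; the worst conceivable leaving group
Listed from poorest to best leaving group as asked.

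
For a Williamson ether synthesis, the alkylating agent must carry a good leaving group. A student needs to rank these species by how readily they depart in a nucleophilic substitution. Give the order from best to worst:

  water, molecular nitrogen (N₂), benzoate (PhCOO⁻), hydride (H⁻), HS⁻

molecular nitrogen (N₂) > water > benzoate (PhCOO⁻) > HS⁻ > hydride (H⁻)

molecular nitrogen (N₂): no meaningful conjugate acid; N₂ departs as an exceptionally stable neutral molecule
water: pKₐ(H₃O⁺) ≈ -1.7
benzoate (PhCOO⁻): pKₐ(C₆H₅COOH) ≈ 4.2
HS⁻: pKₐ(H₂S) ≈ 7
hydride (H⁻): pKₐ(H₂) ≈ 36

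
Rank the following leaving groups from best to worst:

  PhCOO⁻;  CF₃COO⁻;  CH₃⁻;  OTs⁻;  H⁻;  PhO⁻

Leaving-group ability tracks the stability of the departed species; conjugate-acid pKₐ is the usual yardstick (lower pKₐ → better LG).
OTs⁻: pKₐ(p-CH₃C₆H₄SO₃H (TsOH)) ≈ -2.8
CF₃COO⁻: pKₐ(CF₃COOH) ≈ 0.2
PhCOO⁻: pKₐ(C₆H₅COOH) ≈ 4.2
PhO⁻: pKₐ(C₆H₅OH (phenol)) ≈ 10
H⁻: pKₐ(H₂) ≈ 36
CH₃⁻: pKₐ(CH₄) ≈ 48

OTs⁻ > CF₃COO⁻ > PhCOO⁻ > PhO⁻ > H⁻ > CH₃⁻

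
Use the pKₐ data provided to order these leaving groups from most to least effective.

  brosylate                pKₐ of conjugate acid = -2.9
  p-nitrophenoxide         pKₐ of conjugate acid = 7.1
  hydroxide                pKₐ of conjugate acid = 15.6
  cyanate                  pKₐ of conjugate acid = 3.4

brosylate > cyanate > p-nitrophenoxide > hydroxide

Lower conjugate-acid pKₐ ⇒ weaker base ⇒ better leaving group.
Sorting by the given values: brosylate (-2.9), cyanate (3.4), p-nitrophenoxide (7.1), hydroxide (15.6).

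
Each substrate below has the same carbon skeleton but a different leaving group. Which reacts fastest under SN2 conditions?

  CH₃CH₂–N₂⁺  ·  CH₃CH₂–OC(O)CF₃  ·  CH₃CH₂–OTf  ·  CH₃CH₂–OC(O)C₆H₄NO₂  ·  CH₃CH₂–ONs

CH₃CH₂–N₂⁺

Identical carbon frameworks mean the comparison reduces to leaving-group quality.
The more stable X⁻ (or X) is on its own — i.e. the weaker a base it is — the better a leaving group it makes.
CH₃CH₂–N₂⁺ loses N₂: no meaningful conjugate acid; N₂ departs as an exceptionally stable neutral molecule
CH₃CH₂–OTf loses OTf⁻: pKₐ(CF₃SO₃H (triflic acid)) ≈ -14
CH₃CH₂–ONs loses ONs⁻: pKₐ(p-O₂NC₆H₄SO₃H) ≈ -3.5
CH₃CH₂–OC(O)CF₃ loses CF₃COO⁻: pKₐ(CF₃COOH) ≈ 0.2
CH₃CH₂–OC(O)C₆H₄NO₂ loses p-O₂N–C₆H₄–COO⁻: pKₐ(p-nitrobenzoic acid) ≈ 3.4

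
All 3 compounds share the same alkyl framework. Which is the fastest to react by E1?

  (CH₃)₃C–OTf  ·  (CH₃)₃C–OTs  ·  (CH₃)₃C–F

The skeletons are identical, so relative rate is governed entirely by leaving-group ability.
Rank by basicity of the departing species: weakest base leaves most easily.
(CH₃)₃C–OTf loses OTf⁻: pKₐ(CF₃SO₃H (triflic acid)) ≈ -14
(CH₃)₃C–OTs loses OTs⁻: pKₐ(p-CH₃C₆H₄SO₃H (TsOH)) ≈ -2.8
(CH₃)₃C–F loses F⁻: pKₐ(HF) ≈ 3.2

(CH₃)₃C–OTf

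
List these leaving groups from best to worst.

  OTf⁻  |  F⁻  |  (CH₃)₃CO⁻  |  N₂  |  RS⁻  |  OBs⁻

N₂ > OTf⁻ > OBs⁻ > F⁻ > RS⁻ > (CH₃)₃CO⁻

Rank by basicity of the departing species: weakest base leaves most easily.
N₂: no meaningful conjugate acid; N₂ departs as an exceptionally stable neutral molecule
OTf⁻: pKₐ(CF₃SO₃H (triflic acid)) ≈ -14
OBs⁻: pKₐ(p-BrC₆H₄SO₃H) ≈ -2.8
F⁻: pKₐ(HF) ≈ 3.2
RS⁻: pKₐ(RSH (a thiol)) ≈ 10.5
(CH₃)₃CO⁻: pKₐ(t-BuOH) ≈ 18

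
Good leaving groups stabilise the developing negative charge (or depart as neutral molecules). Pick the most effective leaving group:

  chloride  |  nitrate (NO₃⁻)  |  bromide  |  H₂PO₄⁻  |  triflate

triflate: pKₐ(CF₃SO₃H (triflic acid)) ≈ -14
bromide: pKₐ(HBr) ≈ -9
chloride: pKₐ(HCl) ≈ -7
nitrate (NO₃⁻): pKₐ(HNO₃) ≈ -1.3
H₂PO₄⁻: pKₐ(H₃PO₄) ≈ 2.1

triflate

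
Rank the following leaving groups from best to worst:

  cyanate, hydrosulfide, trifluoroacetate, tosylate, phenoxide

A good leaving group is a weak base: the lower the pKₐ of its conjugate acid, the more readily it departs.
tosylate: pKₐ(p-CH₃C₆H₄SO₃H (TsOH)) ≈ -2.8
trifluoroacetate: pKₐ(CF₃COOH) ≈ 0.2
cyanate: pKₐ(HOCN) ≈ 3.5
hydrosulfide: pKₐ(H₂S) ≈ 7
phenoxide: pKₐ(C₆H₅OH (phenol)) ≈ 10

tosylate > trifluoroacetate > cyanate > hydrosulfide > phenoxide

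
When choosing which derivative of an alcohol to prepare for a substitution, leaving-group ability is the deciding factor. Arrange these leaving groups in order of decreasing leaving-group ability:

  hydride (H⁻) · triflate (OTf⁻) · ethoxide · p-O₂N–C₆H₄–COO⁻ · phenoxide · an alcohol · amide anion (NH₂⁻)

Rank by basicity of the departing species: weakest base leaves most easily.
triflate (OTf⁻): pKₐ(CF₃SO₃H (triflic acid)) ≈ -14
an alcohol: pKₐ(R'OH₂⁺) ≈ -2.4 — neutral; leaves from a protonated ether (an oxonium ion, R–O(H)R'⁺)
p-O₂N–C₆H₄–COO⁻: pKₐ(p-nitrobenzoic acid) ≈ 3.4
phenoxide: pKₐ(C₆H₅OH (phenol)) ≈ 10 — resonance into the ring helps, but still a poor LG
ethoxide: pKₐ(CH₃CH₂OH) ≈ 16 — strong base; alkoxides do not leave unassisted
hydride (H⁻): pKₐ(H₂) ≈ 36 — extremely strong base; leaves only in special hydride-transfer contexts
amide anion (NH₂⁻): pKₐ(NH₃) ≈ 38 — extremely strong base; never a leaving group

triflate (OTf⁻) > an alcohol > p-O₂N–C₆H₄–COO⁻ > phenoxide > ethoxide > hydride (H⁻) > amide anion (NH₂⁻)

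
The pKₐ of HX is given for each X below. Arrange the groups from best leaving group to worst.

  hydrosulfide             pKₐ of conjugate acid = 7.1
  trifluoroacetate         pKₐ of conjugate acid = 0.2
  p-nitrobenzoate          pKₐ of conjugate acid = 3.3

trifluoroacetate > p-nitrobenzoate > hydrosulfide

Lower conjugate-acid pKₐ ⇒ weaker base ⇒ better leaving group.
Sorting by the given values: trifluoroacetate (0.2), p-nitrobenzoate (3.3), hydrosulfide (7.1).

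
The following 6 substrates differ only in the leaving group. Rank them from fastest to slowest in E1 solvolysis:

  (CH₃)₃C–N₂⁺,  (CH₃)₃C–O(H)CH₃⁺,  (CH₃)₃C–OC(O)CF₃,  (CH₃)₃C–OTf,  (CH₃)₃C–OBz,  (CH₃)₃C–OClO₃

(CH₃)₃C–N₂⁺ > (CH₃)₃C–OTf > (CH₃)₃C–OClO₃ > (CH₃)₃C–O(H)CH₃⁺ > (CH₃)₃C–OC(O)CF₃ > (CH₃)₃C–OBz

The skeletons are identical, so relative rate is governed entirely by leaving-group ability.
Leaving-group ability tracks the stability of the departed species; conjugate-acid pKₐ is the usual yardstick (lower pKₐ → better LG).
(CH₃)₃C–N₂⁺ loses N₂: no meaningful conjugate acid; N₂ departs as an exceptionally stable neutral molecule
(CH₃)₃C–OTf loses OTf⁻: pKₐ(CF₃SO₃H (triflic acid)) ≈ -14
(CH₃)₃C–OClO₃ loses ClO₄⁻: pKₐ(HClO₄) ≈ -10
(CH₃)₃C–O(H)CH₃⁺ loses R'OH: pKₐ(R'OH₂⁺) ≈ -2.4
(CH₃)₃C–OC(O)CF₃ loses CF₃COO⁻: pKₐ(CF₃COOH) ≈ 0.2
(CH₃)₃C–OBz loses PhCOO⁻: pKₐ(C₆H₅COOH) ≈ 4.2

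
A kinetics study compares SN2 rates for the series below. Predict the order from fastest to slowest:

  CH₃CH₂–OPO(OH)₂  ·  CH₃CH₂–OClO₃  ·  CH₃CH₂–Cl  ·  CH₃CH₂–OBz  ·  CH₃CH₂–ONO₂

CH₃CH₂–OClO₃ > CH₃CH₂–Cl > CH₃CH₂–ONO₂ > CH₃CH₂–OPO(OH)₂ > CH₃CH₂–OBz

With the same alkyl group throughout, only the leaving group differentiates the rates.
The more stable X⁻ (or X) is on its own — i.e. the weaker a base it is — the better a leaving group it makes.
CH₃CH₂–OClO₃ loses ClO₄⁻: pKₐ(HClO₄) ≈ -10
CH₃CH₂–Cl loses Cl⁻: pKₐ(HCl) ≈ -7
CH₃CH₂–ONO₂ loses NO₃⁻: pKₐ(HNO₃) ≈ -1.3
CH₃CH₂–OPO(OH)₂ loses H₂PO₄⁻: pKₐ(H₃PO₄) ≈ 2.1
CH₃CH₂–OBz loses PhCOO⁻: pKₐ(C₆H₅COOH) ≈ 4.2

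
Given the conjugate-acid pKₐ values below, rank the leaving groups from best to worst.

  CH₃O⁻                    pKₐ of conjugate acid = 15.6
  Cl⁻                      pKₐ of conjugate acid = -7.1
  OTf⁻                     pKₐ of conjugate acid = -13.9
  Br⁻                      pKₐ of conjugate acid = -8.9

OTf⁻ > Br⁻ > Cl⁻ > CH₃O⁻

Lower conjugate-acid pKₐ ⇒ weaker base ⇒ better leaving group.
Sorting by the given values: OTf⁻ (-13.9), Br⁻ (-8.9), Cl⁻ (-7.1), CH₃O⁻ (15.6).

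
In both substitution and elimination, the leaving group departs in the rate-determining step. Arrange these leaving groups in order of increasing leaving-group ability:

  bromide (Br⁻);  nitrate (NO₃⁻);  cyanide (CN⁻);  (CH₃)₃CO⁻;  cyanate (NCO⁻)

bromide (Br⁻): pKₐ(HBr) ≈ -9
nitrate (NO₃⁻): pKₐ(HNO₃) ≈ -1.3
cyanate (NCO⁻): pKₐ(HOCN) ≈ 3.5
cyanide (CN⁻): pKₐ(HCN) ≈ 9.2
(CH₃)₃CO⁻: pKₐ(t-BuOH) ≈ 18
The question asks for worst first, so the sequence is read in increasing leaving-group ability.

(CH₃)₃CO⁻ < cyanide (CN⁻) < cyanate (NCO⁻) < nitrate (NO₃⁻) < bromide (Br⁻)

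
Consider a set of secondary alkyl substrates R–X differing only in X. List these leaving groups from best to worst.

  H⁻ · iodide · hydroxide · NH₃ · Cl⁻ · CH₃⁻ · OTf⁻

OTf⁻ > iodide > Cl⁻ > NH₃ > hydroxide > H⁻ > CH₃⁻

OTf⁻: pKₐ(CF₃SO₃H (triflic acid)) ≈ -14
iodide: pKₐ(HI) ≈ -10 — large, highly polarisable; very weak base
Cl⁻: pKₐ(HCl) ≈ -7 — moderately weak base
NH₃: pKₐ(NH₄⁺) ≈ 9.2 — neutral but moderately basic; leaves from R–NH₃⁺
hydroxide: pKₐ(H₂O) ≈ 15.7
H⁻: pKₐ(H₂) ≈ 36 — extremely strong base; leaves only in special hydride-transfer contexts
CH₃⁻: pKₐ(CH₄) ≈ 48 — unstabilised carbanion; the worst conceivable leaving group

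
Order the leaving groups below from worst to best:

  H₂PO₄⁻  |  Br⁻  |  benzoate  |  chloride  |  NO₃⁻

benzoate < H₂PO₄⁻ < NO₃⁻ < chloride < Br⁻

Br⁻: pKₐ(HBr) ≈ -9 — weak base; good leaving group
chloride: pKₐ(HCl) ≈ -7 — moderately weak base
NO₃⁻: pKₐ(HNO₃) ≈ -1.3 — resonance-delocalised over three oxygens
H₂PO₄⁻: pKₐ(H₃PO₄) ≈ 2.1 — moderate base; biological leaving group after further activation
benzoate: pKₐ(C₆H₅COOH) ≈ 4.2 — aryl carboxylate
Listed from poorest to best leaving group as asked.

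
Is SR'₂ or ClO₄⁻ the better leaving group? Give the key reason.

ClO₄⁻

ClO₄⁻ is the better leaving group.
pKₐ(HClO₄) ≈ -10 versus pKₐ(R'₂SH⁺) ≈ -7: ClO₄⁻ is the much weaker base.
Extremely weak base; rarely used for safety reasons.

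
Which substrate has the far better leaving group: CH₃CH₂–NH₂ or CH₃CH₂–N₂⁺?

From CH₃CH₂–NH₂ the departing group would be NH₂⁻ (pKₐ(NH₃) ≈ 38). Extremely strong base; never a leaving group.
From CH₃CH₂–N₂⁺ the leaving group is N₂ (no meaningful conjugate acid; N₂ departs as an exceptionally stable neutral molecule).
(In practice CH₃CH₂–N₂⁺ is made from CH₃CH₂–NH₂ by diazotisation (NaNO₂ / HCl, 0 °C), generating a diazonium salt that expels N₂.)

CH₃CH₂–N₂⁺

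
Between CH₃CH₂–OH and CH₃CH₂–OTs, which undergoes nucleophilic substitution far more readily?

From CH₃CH₂–OH the departing group would be OH⁻ (pKₐ(H₂O) ≈ 15.7). Strong base; essentially never leaves without prior activation.
From CH₃CH₂–OTs the leaving group is OTs⁻ (pKₐ(p-CH₃C₆H₄SO₃H (TsOH)) ≈ -2.8). Resonance-delocalised arenesulfonate.
(In practice CH₃CH₂–OTs is made from CH₃CH₂–OH by treatment with TsCl / pyridine, converting the hydroxyl into a tosylate.)

CH₃CH₂–OTs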